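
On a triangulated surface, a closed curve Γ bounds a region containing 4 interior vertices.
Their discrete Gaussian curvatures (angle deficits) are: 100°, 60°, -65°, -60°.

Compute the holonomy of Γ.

Holonomy = total enclosed curvature = 100° + 60° + (-65°) + (-60°) = 35°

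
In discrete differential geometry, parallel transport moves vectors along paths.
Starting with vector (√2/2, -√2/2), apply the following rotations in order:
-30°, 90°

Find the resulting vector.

Total rotation: (-30°) + 90° = 60°. Final vector: (0.9659, 0.2588)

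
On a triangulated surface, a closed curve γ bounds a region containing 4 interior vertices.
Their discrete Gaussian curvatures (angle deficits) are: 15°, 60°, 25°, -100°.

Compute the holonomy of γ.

Holonomy = total enclosed curvature = 15° + 60° + 25° + (-100°) = 0°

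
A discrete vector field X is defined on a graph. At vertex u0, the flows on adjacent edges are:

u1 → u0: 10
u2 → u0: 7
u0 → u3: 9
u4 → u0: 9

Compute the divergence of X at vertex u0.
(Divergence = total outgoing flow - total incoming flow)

Divergence = sum of outgoing flows = (-10) + (-7) + 9 + (-9) = -17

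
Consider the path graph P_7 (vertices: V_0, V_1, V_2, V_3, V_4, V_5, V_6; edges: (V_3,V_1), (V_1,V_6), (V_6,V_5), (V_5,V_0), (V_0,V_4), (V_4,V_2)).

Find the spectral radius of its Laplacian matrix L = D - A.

The path graph P_n has Laplacian eigenvalues λ_k = 2 − 2cos(kπ/n), k = 0, 1, …, n−1. Here n = 7:
k=0: 2 − 2cos(0) = 0.0; k=1: 2 − 2cos(π/7) = 0.1981; k=2: 2 − 2cos(2π/7) = 0.753; k=3: 2 − 2cos(3π/7) = 1.555; k=4: 2 − 2cos(4π/7) = 2.445; k=5: 2 − 2cos(5π/7) = 3.247; k=6: 2 − 2cos(6π/7) = 3.8019.
Laplacian eigenvalues: [0.0, 0.1981, 0.753, 1.555, 2.445, 3.247, 3.8019]. Largest eigenvalue (spectral radius) = 3.8019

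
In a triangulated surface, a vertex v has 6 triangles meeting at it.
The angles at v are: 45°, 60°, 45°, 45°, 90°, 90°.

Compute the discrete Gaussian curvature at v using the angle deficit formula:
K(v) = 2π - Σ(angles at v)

Sum of angles = 375°. K = 360° - 375° = -15°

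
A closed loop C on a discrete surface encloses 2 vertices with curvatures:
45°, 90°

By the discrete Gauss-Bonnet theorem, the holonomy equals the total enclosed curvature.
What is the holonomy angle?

Holonomy = total enclosed curvature = 45° + 90° = 135°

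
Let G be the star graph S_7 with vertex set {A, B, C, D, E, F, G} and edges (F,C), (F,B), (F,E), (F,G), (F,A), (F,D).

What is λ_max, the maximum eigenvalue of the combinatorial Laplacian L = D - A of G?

The star S_7 is the complete bipartite graph K_{1,6} (one hub of degree 6, 6 leaves of degree 1). The Laplacian spectrum of K_{p,q} is 0, p (multiplicity q−1), q (multiplicity p−1), p+q. With p = 1, q = 6: 0 once, 1 with multiplicity 5, and 7 once. (Check: trace L = sum of degrees = 12 = 5·1 + 7.)
Laplacian eigenvalues: [0.0, 1.0, 1.0, 1.0, 1.0, 1.0, 7.0]. Largest eigenvalue (spectral radius) = 7.0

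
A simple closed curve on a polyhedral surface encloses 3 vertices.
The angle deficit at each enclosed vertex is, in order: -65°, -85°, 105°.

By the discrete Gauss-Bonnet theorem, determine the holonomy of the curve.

Holonomy = total enclosed curvature = (-65°) + (-85°) + 105° = -45°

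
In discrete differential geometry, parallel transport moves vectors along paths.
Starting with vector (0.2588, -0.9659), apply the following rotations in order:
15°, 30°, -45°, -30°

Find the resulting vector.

Total rotation: 15° + 30° + (-45°) + (-30°) = -30°. Final vector: (-0.2588, -0.9659)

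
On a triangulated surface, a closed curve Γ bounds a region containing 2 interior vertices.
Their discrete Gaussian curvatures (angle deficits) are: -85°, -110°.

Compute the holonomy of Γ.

Holonomy = total enclosed curvature = (-85°) + (-110°) = -195°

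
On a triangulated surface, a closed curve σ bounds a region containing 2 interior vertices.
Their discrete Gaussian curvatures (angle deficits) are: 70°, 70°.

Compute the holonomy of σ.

Holonomy = total enclosed curvature = 70° + 70° = 140°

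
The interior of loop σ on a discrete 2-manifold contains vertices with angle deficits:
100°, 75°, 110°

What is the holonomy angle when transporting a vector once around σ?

Holonomy = total enclosed curvature = 100° + 75° + 110° = 285°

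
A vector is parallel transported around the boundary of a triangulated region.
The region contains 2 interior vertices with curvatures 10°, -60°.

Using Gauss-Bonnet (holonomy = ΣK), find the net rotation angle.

Holonomy = total enclosed curvature = 10° + (-60°) = -50°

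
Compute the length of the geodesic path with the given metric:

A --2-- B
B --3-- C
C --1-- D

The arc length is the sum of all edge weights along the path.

Arc length = 2 + 3 + 1 = 6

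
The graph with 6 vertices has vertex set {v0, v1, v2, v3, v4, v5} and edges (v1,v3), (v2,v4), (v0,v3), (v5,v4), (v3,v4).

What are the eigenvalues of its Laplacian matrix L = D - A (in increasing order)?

Degrees: deg(v0) = 1, deg(v1) = 1, deg(v2) = 1, deg(v3) = 3, deg(v4) = 3, deg(v5) = 1.
L = D − A with rows/columns ordered (v0, v1, v2, v3, v4, v5):
  [ 1,  0,  0, -1,  0,  0]
  [ 0,  1,  0, -1,  0,  0]
  [ 0,  0,  1,  0, -1,  0]
  [-1, -1,  0,  3, -1,  0]
  [ 0,  0, -1, -1,  3, -1]
  [ 0,  0,  0,  0, -1,  1]
Characteristic polynomial: det(λI − L) = λ(λ² − 5λ + 2)(λ − 1)²(λ − 3).
Roots: λ = 0; (λ² − 5λ + 2) = 0 ⇒ λ = (5 ± √17)/2 ≈ 0.4384, 4.5616; (λ − 1) = 0 ⇒ λ = 1 (multiplicity 2); (λ − 3) = 0 ⇒ λ = 3.
(Check: the roots sum (with multiplicity) to 10, matching trace L = Σdeg = 2·5 = 10.)
Laplacian eigenvalues (increasing order): [0.0, 0.4384, 1.0, 1.0, 3.0, 4.5616]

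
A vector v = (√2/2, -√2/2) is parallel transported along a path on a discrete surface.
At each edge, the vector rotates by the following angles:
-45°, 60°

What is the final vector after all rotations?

Total rotation: (-45°) + 60° = 15°. Final vector: (0.8660, -0.5000)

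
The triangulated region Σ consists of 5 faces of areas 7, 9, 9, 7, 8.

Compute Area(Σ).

7 + 9 + 9 + 7 + 8 = 40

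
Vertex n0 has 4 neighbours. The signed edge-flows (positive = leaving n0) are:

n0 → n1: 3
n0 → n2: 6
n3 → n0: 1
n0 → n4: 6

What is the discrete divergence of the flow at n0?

Divergence = sum of outgoing flows = 3 + 6 + (-1) + 6 = 14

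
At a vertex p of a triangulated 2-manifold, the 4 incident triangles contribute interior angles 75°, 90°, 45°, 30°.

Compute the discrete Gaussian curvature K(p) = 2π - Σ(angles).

Sum of angles = 240°. K = 360° - 240° = 120° = 2π/3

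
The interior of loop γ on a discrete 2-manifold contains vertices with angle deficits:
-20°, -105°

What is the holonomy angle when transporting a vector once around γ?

Holonomy = total enclosed curvature = (-20°) + (-105°) = -125°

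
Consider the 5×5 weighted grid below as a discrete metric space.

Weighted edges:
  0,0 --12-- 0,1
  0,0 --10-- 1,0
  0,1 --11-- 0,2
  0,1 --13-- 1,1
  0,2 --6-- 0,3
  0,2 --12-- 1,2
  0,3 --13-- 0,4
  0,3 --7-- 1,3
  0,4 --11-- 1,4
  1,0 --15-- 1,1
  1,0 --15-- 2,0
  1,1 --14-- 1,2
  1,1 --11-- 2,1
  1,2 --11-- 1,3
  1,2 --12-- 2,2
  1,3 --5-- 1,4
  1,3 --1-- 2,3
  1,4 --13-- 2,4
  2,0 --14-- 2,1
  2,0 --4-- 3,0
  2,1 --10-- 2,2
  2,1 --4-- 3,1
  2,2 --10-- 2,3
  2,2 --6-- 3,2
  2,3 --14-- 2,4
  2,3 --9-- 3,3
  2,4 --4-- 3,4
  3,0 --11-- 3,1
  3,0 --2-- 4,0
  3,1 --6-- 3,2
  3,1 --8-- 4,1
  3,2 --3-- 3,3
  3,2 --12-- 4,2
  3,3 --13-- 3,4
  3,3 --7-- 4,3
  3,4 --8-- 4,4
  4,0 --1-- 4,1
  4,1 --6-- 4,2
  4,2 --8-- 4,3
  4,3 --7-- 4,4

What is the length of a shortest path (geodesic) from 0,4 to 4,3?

Shortest path: 0,4 → 1,4 → 1,3 → 2,3 → 3,3 → 4,3, total weight = 33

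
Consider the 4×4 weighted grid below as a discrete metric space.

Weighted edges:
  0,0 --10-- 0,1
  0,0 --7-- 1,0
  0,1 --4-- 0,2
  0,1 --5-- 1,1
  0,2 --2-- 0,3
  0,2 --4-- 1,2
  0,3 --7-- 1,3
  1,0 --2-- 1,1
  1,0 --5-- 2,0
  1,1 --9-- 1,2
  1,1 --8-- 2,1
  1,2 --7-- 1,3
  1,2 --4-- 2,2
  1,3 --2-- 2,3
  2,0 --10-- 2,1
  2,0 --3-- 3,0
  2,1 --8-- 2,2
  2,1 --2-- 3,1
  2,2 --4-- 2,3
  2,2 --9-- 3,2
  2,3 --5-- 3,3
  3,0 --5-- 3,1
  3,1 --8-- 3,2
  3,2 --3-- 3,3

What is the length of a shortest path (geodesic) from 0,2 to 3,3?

Shortest path: 0,2 → 0,3 → 1,3 → 2,3 → 3,3, total weight = 16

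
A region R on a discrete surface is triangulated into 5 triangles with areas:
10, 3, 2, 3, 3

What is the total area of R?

10 + 3 + 2 + 3 + 3 = 21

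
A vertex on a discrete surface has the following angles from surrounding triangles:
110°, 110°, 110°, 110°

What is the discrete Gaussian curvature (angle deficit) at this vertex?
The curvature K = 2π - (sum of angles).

Sum of angles = 440°. K = 360° - 440° = -80°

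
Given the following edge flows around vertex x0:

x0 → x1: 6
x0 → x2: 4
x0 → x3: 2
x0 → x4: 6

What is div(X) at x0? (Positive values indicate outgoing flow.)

Divergence = sum of outgoing flows = 6 + 4 + 2 + 6 = 18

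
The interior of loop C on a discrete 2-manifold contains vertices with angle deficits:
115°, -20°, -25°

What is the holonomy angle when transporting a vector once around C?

Holonomy = total enclosed curvature = 115° + (-20°) + (-25°) = 70°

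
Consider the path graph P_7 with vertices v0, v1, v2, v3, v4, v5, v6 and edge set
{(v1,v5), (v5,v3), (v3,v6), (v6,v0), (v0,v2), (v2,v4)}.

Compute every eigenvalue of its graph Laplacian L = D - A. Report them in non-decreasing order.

The path graph P_n has Laplacian eigenvalues λ_k = 2 − 2cos(kπ/n), k = 0, 1, …, n−1. Here n = 7:
k=0: 2 − 2cos(0) = 0.0; k=1: 2 − 2cos(π/7) = 0.1981; k=2: 2 − 2cos(2π/7) = 0.753; k=3: 2 − 2cos(3π/7) = 1.555; k=4: 2 − 2cos(4π/7) = 2.445; k=5: 2 − 2cos(5π/7) = 3.247; k=6: 2 − 2cos(6π/7) = 3.8019.
Laplacian eigenvalues (increasing order): [0.0, 0.1981, 0.753, 1.555, 2.445, 3.247, 3.8019]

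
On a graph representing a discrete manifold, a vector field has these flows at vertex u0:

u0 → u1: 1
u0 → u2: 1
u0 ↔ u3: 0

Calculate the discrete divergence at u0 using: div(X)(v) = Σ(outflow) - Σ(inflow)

Divergence = sum of outgoing flows = 1 + 1 + 0 = 2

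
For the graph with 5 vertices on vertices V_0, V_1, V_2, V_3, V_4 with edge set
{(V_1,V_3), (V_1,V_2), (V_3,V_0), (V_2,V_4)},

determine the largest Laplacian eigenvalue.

Degrees: deg(V_0) = 1, deg(V_1) = 2, deg(V_2) = 2, deg(V_3) = 2, deg(V_4) = 1.
L = D − A with rows/columns ordered (V_0, V_1, V_2, V_3, V_4):
  [ 1,  0,  0, -1,  0]
  [ 0,  2, -1, -1,  0]
  [ 0, -1,  2,  0, -1]
  [-1, -1,  0,  2,  0]
  [ 0,  0, -1,  0,  1]
Characteristic polynomial: det(λI − L) = λ(λ² − 3λ + 1)(λ² − 5λ + 5).
Roots: λ = 0; (λ² − 3λ + 1) = 0 ⇒ λ = (3 ± √5)/2 ≈ 0.382, 2.618; (λ² − 5λ + 5) = 0 ⇒ λ = (5 ± √5)/2 ≈ 1.382, 3.618.
(Check: the roots sum (with multiplicity) to 8, matching trace L = Σdeg = 2·4 = 8.)
Laplacian eigenvalues: [0.0, 0.382, 1.382, 2.618, 3.618]. Largest eigenvalue (spectral radius) = 3.618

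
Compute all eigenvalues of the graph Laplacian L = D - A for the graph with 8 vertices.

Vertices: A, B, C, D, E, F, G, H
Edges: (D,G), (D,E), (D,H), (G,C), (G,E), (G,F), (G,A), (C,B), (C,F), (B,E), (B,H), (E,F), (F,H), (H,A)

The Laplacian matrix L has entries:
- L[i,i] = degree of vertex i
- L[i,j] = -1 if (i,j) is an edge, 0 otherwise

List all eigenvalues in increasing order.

Degrees: deg(A) = 2, deg(B) = 3, deg(C) = 3, deg(D) = 3, deg(E) = 4, deg(F) = 4, deg(G) = 5, deg(H) = 4.
L = D − A with rows/columns ordered (A, B, C, D, E, F, G, H):
  [ 2,  0,  0,  0,  0,  0, -1, -1]
  [ 0,  3, -1,  0, -1,  0,  0, -1]
  [ 0, -1,  3,  0,  0, -1, -1,  0]
  [ 0,  0,  0,  3, -1,  0, -1, -1]
  [ 0, -1,  0, -1,  4, -1, -1,  0]
  [ 0,  0, -1,  0, -1,  4, -1, -1]
  [-1,  0, -1, -1, -1, -1,  5,  0]
  [-1, -1,  0, -1,  0, -1,  0,  4]
Characteristic polynomial: det(λI − L) = λ(λ² − 8λ + 11)(λ² − 9λ + 16)(λ − 3)(λ − 4)².
Roots: λ = 0; (λ² − 8λ + 11) = 0 ⇒ λ = 4 ± √5 ≈ 1.7639, 6.2361; (λ² − 9λ + 16) = 0 ⇒ λ = (9 ± √17)/2 ≈ 2.4384, 6.5616; (λ − 3) = 0 ⇒ λ = 3; (λ − 4) = 0 ⇒ λ = 4 (multiplicity 2).
(Check: the roots sum (with multiplicity) to 28, matching trace L = Σdeg = 2·14 = 28.)
Laplacian eigenvalues (increasing order): [0.0, 1.7639, 2.4384, 3.0, 4.0, 4.0, 6.2361, 6.5616]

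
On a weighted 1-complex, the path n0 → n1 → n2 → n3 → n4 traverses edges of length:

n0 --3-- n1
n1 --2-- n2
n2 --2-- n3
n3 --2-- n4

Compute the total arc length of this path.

Arc length = 3 + 2 + 2 + 2 = 9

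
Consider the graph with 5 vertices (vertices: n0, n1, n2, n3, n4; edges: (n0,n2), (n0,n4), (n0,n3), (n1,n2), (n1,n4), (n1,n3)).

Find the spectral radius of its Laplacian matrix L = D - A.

Degrees: deg(n0) = 3, deg(n1) = 3, deg(n2) = 2, deg(n3) = 2, deg(n4) = 2.
L = D − A with rows/columns ordered (n0, n1, n2, n3, n4):
  [ 3,  0, -1, -1, -1]
  [ 0,  3, -1, -1, -1]
  [-1, -1,  2,  0,  0]
  [-1, -1,  0,  2,  0]
  [-1, -1,  0,  0,  2]
Characteristic polynomial: det(λI − L) = λ(λ − 2)²(λ − 3)(λ − 5).
Roots: λ = 0; (λ − 2) = 0 ⇒ λ = 2 (multiplicity 2); (λ − 3) = 0 ⇒ λ = 3; (λ − 5) = 0 ⇒ λ = 5.
(Check: the roots sum (with multiplicity) to 12, matching trace L = Σdeg = 2·6 = 12.)
Laplacian eigenvalues: [0.0, 2.0, 2.0, 3.0, 5.0]. Largest eigenvalue (spectral radius) = 5.0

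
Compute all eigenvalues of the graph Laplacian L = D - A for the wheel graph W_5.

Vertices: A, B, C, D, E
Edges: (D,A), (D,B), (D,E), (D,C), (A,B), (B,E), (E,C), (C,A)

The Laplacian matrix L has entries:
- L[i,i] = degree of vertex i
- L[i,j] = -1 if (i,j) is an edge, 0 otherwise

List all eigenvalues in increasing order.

The wheel W_5 is the join K_1 ∨ C_4 (a hub joined to every vertex of a cycle of length 4). For a join G ∨ H (G on p vertices, H on q vertices) the Laplacian spectrum is 0, p+q, the eigenvalues of L(G) other than one 0 each shifted by +q, and the eigenvalues of L(H) other than one 0 each shifted by +p. With G = K_1 (p = 1, nothing left after dropping its 0) and H = C_4 (q = 4, eigenvalues 2 − 2cos(2πk/4), k = 0, …, 3; drop k = 0), the spectrum of W_5 is 0, 5, and 1 + (2 − 2cos(2πk/4)) = 3 − 2cos(2πk/4) for k = 1, …, 3:
k=1: 3 − 2cos(π/2) = 3.0; k=2: 3 − 2cos(π) = 5.0; k=3: 3 − 2cos(3π/2) = 3.0.
Laplacian eigenvalues (increasing order): [0.0, 3.0, 3.0, 5.0, 5.0]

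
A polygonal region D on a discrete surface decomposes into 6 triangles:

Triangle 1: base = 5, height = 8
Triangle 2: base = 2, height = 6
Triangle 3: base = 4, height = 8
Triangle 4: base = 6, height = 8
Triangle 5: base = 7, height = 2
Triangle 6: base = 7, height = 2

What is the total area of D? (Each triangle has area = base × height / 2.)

(1/2)×5×8 + (1/2)×2×6 + (1/2)×4×8 + (1/2)×6×8 + (1/2)×7×2 + (1/2)×7×2 = 80.0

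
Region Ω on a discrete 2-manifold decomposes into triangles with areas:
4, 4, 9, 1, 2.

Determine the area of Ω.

4 + 4 + 9 + 1 + 2 = 20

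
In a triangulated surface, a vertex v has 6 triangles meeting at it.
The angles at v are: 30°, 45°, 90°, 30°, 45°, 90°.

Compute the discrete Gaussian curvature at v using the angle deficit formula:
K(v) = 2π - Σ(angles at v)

Sum of angles = 330°. K = 360° - 330° = 30° = π/6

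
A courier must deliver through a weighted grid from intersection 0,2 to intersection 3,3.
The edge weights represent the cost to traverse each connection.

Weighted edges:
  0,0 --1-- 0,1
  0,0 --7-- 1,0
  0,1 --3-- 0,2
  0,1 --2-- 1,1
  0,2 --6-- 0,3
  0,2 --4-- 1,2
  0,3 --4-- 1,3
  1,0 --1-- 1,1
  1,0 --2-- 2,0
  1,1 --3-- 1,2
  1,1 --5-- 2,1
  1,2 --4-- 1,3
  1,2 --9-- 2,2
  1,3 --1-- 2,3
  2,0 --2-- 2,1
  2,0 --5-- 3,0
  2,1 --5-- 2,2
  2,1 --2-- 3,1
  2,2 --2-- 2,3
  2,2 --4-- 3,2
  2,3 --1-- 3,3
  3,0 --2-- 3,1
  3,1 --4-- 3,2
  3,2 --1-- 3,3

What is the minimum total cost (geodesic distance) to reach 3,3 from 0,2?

Shortest path: 0,2 → 1,2 → 1,3 → 2,3 → 3,3, total weight = 10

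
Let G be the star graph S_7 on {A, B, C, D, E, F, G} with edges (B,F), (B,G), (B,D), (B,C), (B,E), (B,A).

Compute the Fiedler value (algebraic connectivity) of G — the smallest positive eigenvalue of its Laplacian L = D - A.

The star S_7 is the complete bipartite graph K_{1,6} (one hub of degree 6, 6 leaves of degree 1). The Laplacian spectrum of K_{p,q} is 0, p (multiplicity q−1), q (multiplicity p−1), p+q. With p = 1, q = 6: 0 once, 1 with multiplicity 5, and 7 once. (Check: trace L = sum of degrees = 12 = 5·1 + 7.)
Laplacian eigenvalues: [0.0, 1.0, 1.0, 1.0, 1.0, 1.0, 7.0]. Algebraic connectivity (smallest non-zero eigenvalue) = 1.0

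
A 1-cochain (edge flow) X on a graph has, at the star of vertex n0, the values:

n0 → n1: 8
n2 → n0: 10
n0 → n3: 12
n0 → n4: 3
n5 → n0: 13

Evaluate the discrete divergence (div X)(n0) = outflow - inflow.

Divergence = sum of outgoing flows = 8 + (-10) + 12 + 3 + (-13) = 0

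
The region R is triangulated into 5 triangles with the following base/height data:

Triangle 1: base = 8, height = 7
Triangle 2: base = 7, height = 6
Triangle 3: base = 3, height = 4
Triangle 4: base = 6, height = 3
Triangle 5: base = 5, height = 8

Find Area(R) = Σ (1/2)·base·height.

(1/2)×8×7 + (1/2)×7×6 + (1/2)×3×4 + (1/2)×6×3 + (1/2)×5×8 = 84.0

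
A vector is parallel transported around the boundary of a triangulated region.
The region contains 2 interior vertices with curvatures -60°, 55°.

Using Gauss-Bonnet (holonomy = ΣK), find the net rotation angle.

Holonomy = total enclosed curvature = (-60°) + 55° = -5°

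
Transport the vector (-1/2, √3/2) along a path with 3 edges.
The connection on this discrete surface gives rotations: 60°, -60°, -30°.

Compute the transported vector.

Total rotation: 60° + (-60°) + (-30°) = -30°. Final vector: (0, 1)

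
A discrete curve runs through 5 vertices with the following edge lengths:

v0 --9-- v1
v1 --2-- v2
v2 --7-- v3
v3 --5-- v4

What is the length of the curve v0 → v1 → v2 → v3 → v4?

Arc length = 9 + 2 + 7 + 5 = 23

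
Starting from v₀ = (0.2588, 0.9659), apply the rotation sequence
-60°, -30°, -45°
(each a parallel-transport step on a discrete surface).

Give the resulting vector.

Total rotation: (-60°) + (-30°) + (-45°) = -135°. Final vector: (0.5000, -0.8660)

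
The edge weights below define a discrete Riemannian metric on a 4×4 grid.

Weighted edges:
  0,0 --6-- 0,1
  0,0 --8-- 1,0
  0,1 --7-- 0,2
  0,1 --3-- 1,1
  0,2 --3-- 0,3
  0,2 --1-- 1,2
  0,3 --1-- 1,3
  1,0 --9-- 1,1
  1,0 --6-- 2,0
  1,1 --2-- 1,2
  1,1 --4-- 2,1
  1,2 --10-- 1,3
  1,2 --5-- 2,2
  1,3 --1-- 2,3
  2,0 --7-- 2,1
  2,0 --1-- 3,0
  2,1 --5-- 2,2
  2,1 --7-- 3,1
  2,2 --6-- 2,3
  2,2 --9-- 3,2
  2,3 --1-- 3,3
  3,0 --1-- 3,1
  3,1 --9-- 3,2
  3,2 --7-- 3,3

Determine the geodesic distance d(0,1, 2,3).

Shortest path: 0,1 → 1,1 → 1,2 → 0,2 → 0,3 → 1,3 → 2,3, total weight = 11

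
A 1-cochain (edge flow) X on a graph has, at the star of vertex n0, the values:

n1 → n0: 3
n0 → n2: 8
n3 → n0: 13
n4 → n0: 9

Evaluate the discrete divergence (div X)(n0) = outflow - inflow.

Divergence = sum of outgoing flows = (-3) + 8 + (-13) + (-9) = -17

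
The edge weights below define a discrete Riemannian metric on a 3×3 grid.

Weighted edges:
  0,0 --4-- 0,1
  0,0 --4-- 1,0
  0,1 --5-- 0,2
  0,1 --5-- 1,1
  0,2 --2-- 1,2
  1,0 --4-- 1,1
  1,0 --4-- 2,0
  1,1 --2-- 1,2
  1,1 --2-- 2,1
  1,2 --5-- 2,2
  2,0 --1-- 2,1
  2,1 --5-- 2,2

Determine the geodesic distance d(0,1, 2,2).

Shortest path: 0,1 → 0,2 → 1,2 → 2,2, total weight = 12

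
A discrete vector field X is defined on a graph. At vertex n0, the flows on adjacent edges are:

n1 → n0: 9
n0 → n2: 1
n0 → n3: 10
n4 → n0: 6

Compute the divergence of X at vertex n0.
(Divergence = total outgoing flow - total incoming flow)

Divergence = sum of outgoing flows = (-9) + 1 + 10 + (-6) = -4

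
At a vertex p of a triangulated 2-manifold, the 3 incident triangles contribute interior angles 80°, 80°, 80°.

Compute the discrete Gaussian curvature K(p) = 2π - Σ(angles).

Sum of angles = 240°. K = 360° - 240° = 120° = 2π/3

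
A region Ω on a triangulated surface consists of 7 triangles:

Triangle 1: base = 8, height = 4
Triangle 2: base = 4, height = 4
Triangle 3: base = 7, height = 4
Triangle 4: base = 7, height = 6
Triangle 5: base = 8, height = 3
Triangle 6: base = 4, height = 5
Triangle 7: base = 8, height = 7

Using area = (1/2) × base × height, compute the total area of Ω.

(1/2)×8×4 + (1/2)×4×4 + (1/2)×7×4 + (1/2)×7×6 + (1/2)×8×3 + (1/2)×4×5 + (1/2)×8×7 = 109.0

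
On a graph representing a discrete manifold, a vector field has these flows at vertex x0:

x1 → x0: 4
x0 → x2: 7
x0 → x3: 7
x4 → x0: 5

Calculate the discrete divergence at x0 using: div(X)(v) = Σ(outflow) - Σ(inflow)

Divergence = sum of outgoing flows = (-4) + 7 + 7 + (-5) = 5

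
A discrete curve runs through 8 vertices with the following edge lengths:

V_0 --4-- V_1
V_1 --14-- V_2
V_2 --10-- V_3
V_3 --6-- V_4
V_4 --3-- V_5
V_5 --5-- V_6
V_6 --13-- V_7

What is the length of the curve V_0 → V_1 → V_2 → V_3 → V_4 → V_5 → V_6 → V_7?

Arc length = 4 + 14 + 10 + 6 + 3 + 5 + 13 = 55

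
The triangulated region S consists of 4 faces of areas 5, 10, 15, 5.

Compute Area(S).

5 + 10 + 15 + 5 = 35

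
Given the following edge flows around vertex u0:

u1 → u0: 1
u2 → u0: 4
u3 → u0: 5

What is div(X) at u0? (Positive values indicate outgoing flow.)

Divergence = sum of outgoing flows = (-1) + (-4) + (-5) = -10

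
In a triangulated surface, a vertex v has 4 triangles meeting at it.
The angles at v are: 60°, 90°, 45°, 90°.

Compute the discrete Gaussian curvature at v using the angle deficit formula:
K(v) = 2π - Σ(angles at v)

Sum of angles = 285°. K = 360° - 285° = 75° = 5π/12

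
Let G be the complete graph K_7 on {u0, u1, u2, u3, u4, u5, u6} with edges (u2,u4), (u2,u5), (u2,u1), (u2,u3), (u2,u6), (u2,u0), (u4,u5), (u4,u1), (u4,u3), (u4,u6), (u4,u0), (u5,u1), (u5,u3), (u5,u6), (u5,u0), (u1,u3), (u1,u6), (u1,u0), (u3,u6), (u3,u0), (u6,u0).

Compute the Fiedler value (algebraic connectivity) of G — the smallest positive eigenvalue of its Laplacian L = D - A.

For the complete graph K_n, L = nI − J (J = all-ones matrix). J has eigenvalues n (once, eigenvector 𝟙) and 0 (multiplicity n−1), so L has eigenvalues 0 (once) and n (multiplicity n−1). Here n = 7: eigenvalue 0 once and 7 with multiplicity 6.
Laplacian eigenvalues: [0.0, 7.0, 7.0, 7.0, 7.0, 7.0, 7.0]. Algebraic connectivity (smallest non-zero eigenvalue) = 7.0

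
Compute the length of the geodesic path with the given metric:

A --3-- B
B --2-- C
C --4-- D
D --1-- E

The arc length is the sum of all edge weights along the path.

Arc length = 3 + 2 + 4 + 1 = 10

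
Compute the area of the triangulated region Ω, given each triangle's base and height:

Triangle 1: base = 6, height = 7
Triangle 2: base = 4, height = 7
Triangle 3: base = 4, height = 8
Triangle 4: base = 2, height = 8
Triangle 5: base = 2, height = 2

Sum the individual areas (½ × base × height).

(1/2)×6×7 + (1/2)×4×7 + (1/2)×4×8 + (1/2)×2×8 + (1/2)×2×2 = 61.0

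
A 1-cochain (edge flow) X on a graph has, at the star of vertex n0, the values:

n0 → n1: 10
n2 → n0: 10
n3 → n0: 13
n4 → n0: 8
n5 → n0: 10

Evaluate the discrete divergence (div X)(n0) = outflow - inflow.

Divergence = sum of outgoing flows = 10 + (-10) + (-13) + (-8) + (-10) = -31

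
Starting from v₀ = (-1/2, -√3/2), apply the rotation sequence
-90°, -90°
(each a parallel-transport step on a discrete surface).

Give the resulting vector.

Total rotation: (-90°) + (-90°) = -180° ≡ 180° (mod 360°). Final vector: (0.5000, 0.8660)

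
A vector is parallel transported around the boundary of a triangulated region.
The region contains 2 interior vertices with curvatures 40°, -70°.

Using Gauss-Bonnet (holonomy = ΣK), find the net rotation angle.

Holonomy = total enclosed curvature = 40° + (-70°) = -30°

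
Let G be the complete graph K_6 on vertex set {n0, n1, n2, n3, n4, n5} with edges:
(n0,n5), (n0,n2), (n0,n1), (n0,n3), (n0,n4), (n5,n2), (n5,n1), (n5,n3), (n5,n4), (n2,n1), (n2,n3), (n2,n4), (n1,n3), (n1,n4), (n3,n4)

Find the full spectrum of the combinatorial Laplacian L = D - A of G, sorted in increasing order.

For the complete graph K_n, L = nI − J (J = all-ones matrix). J has eigenvalues n (once, eigenvector 𝟙) and 0 (multiplicity n−1), so L has eigenvalues 0 (once) and n (multiplicity n−1). Here n = 6: eigenvalue 0 once and 6 with multiplicity 5.
Laplacian eigenvalues (increasing order): [0.0, 6.0, 6.0, 6.0, 6.0, 6.0]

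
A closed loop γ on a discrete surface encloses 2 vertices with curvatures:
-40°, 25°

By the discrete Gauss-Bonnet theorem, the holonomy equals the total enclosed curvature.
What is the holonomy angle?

Holonomy = total enclosed curvature = (-40°) + 25° = -15°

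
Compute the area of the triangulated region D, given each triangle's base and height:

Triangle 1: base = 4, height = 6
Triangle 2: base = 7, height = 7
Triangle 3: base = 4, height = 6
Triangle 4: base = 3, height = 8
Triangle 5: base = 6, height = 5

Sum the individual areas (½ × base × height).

(1/2)×4×6 + (1/2)×7×7 + (1/2)×4×6 + (1/2)×3×8 + (1/2)×6×5 = 75.5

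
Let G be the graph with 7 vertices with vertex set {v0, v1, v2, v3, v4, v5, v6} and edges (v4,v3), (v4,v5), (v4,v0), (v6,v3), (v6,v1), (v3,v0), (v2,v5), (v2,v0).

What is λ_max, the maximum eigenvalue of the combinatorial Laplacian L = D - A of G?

Degrees: deg(v0) = 3, deg(v1) = 1, deg(v2) = 2, deg(v3) = 3, deg(v4) = 3, deg(v5) = 2, deg(v6) = 2.
L = D − A with rows/columns ordered (v0, v1, v2, v3, v4, v5, v6):
  [ 3,  0, -1, -1, -1,  0,  0]
  [ 0,  1,  0,  0,  0,  0, -1]
  [-1,  0,  2,  0,  0, -1,  0]
  [-1,  0,  0,  3, -1,  0, -1]
  [-1,  0,  0, -1,  3, -1,  0]
  [ 0,  0, -1,  0, -1,  2,  0]
  [ 0, -1,  0, -1,  0,  0,  2]
Characteristic polynomial: det(λI − L) = λ(λ² − 3λ + 1)(λ² − 6λ + 7)(λ² − 7λ + 11).
Roots: λ = 0; (λ² − 3λ + 1) = 0 ⇒ λ = (3 ± √5)/2 ≈ 0.382, 2.618; (λ² − 6λ + 7) = 0 ⇒ λ = 3 ± √2 ≈ 1.5858, 4.4142; (λ² − 7λ + 11) = 0 ⇒ λ = (7 ± √5)/2 ≈ 2.382, 4.618.
(Check: the roots sum (with multiplicity) to 16, matching trace L = Σdeg = 2·8 = 16.)
Laplacian eigenvalues: [0.0, 0.382, 1.5858, 2.382, 2.618, 4.4142, 4.618]. Largest eigenvalue (spectral radius) = 4.618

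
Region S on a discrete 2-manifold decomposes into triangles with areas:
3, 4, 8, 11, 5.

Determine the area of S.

3 + 4 + 8 + 11 + 5 = 31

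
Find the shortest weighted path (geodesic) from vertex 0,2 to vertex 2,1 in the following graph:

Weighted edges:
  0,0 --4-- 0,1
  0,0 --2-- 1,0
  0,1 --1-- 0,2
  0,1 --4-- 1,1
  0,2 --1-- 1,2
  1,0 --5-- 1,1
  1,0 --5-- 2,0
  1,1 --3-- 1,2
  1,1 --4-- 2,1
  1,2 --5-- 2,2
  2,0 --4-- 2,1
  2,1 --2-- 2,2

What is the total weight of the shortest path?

Shortest path: 0,2 → 1,2 → 1,1 → 2,1, total weight = 8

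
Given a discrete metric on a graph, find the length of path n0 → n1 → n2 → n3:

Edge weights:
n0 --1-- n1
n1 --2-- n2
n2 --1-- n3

Arc length = 1 + 2 + 1 = 4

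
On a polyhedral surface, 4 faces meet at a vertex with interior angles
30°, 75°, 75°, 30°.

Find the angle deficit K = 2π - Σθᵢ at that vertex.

Sum of angles = 210°. K = 360° - 210° = 150°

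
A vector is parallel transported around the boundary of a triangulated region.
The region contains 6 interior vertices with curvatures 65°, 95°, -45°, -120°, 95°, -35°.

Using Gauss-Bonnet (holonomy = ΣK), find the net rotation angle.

Holonomy = total enclosed curvature = 65° + 95° + (-45°) + (-120°) + 95° + (-35°) = 55°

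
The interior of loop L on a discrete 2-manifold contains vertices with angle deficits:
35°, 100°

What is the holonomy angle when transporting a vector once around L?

Holonomy = total enclosed curvature = 35° + 100° = 135°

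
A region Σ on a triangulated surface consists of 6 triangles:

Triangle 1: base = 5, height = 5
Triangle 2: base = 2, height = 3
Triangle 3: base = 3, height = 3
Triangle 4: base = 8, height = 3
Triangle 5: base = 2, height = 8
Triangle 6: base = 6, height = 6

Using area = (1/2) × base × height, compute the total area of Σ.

(1/2)×5×5 + (1/2)×2×3 + (1/2)×3×3 + (1/2)×8×3 + (1/2)×2×8 + (1/2)×6×6 = 58.0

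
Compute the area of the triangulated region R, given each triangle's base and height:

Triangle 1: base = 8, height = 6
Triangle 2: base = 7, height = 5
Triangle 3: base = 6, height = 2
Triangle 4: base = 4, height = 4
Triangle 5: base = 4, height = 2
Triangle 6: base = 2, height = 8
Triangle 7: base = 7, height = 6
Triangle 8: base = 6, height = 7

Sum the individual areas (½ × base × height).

(1/2)×8×6 + (1/2)×7×5 + (1/2)×6×2 + (1/2)×4×4 + (1/2)×4×2 + (1/2)×2×8 + (1/2)×7×6 + (1/2)×6×7 = 109.5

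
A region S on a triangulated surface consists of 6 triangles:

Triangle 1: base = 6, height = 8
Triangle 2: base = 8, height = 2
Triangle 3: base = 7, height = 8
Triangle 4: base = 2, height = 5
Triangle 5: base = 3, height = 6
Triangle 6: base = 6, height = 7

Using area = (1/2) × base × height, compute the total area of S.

(1/2)×6×8 + (1/2)×8×2 + (1/2)×7×8 + (1/2)×2×5 + (1/2)×3×6 + (1/2)×6×7 = 95.0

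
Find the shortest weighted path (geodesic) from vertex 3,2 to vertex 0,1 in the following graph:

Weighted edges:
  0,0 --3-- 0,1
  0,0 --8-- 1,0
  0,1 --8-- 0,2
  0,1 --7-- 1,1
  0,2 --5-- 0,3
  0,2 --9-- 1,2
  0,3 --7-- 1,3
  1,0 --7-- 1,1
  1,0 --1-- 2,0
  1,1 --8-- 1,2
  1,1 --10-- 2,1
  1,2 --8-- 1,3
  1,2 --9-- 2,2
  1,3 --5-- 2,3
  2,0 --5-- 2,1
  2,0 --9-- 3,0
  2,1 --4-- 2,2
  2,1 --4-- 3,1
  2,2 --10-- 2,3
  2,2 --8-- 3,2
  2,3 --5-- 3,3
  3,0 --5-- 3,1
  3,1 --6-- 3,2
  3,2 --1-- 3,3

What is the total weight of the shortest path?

Shortest path: 3,2 → 3,1 → 2,1 → 1,1 → 0,1, total weight = 27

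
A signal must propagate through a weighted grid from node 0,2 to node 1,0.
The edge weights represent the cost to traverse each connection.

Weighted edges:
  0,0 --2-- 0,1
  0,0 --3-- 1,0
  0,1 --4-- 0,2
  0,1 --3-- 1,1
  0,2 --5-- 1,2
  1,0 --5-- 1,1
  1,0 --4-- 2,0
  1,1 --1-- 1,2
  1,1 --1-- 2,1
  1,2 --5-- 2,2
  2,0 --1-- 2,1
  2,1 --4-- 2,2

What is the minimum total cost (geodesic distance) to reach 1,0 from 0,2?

Shortest path: 0,2 → 0,1 → 0,0 → 1,0, total weight = 9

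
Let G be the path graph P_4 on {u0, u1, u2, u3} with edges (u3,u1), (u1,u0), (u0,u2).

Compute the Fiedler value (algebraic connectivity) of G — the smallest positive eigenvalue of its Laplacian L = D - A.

The path graph P_n has Laplacian eigenvalues λ_k = 2 − 2cos(kπ/n), k = 0, 1, …, n−1. Here n = 4:
k=0: 2 − 2cos(0) = 0.0; k=1: 2 − 2cos(π/4) = 0.5858; k=2: 2 − 2cos(π/2) = 2.0; k=3: 2 − 2cos(3π/4) = 3.4142.
Laplacian eigenvalues: [0.0, 0.5858, 2.0, 3.4142]. Algebraic connectivity (smallest non-zero eigenvalue) = 0.5858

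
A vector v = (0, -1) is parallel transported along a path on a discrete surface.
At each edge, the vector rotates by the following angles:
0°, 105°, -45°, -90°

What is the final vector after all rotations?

Total rotation: 0° + 105° + (-45°) + (-90°) = -30°. Final vector: (-0.5000, -0.8660)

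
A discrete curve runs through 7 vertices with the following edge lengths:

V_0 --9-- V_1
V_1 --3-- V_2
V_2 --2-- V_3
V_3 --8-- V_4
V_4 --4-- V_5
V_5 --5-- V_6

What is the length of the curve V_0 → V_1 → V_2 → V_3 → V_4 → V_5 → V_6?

Arc length = 9 + 3 + 2 + 8 + 4 + 5 = 31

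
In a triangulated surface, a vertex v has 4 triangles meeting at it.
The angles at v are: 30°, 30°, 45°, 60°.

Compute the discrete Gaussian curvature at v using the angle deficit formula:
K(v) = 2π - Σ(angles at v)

Sum of angles = 165°. K = 360° - 165° = 195° = 13π/12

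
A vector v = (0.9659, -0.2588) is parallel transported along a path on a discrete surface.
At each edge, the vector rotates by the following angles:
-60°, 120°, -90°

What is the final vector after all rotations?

Total rotation: (-60°) + 120° + (-90°) = -30°. Final vector: (0.7071, -0.7071)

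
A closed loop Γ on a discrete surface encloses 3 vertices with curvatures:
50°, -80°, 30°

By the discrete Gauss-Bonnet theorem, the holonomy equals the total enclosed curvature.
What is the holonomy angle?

Holonomy = total enclosed curvature = 50° + (-80°) + 30° = 0°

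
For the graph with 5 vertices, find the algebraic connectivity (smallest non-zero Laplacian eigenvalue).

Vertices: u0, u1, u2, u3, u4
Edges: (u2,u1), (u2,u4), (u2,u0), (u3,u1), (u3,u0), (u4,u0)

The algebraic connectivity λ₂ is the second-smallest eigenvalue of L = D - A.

Degrees: deg(u0) = 3, deg(u1) = 2, deg(u2) = 3, deg(u3) = 2, deg(u4) = 2.
L = D − A with rows/columns ordered (u0, u1, u2, u3, u4):
  [ 3,  0, -1, -1, -1]
  [ 0,  2, -1, -1,  0]
  [-1, -1,  3,  0, -1]
  [-1, -1,  0,  2,  0]
  [-1,  0, -1,  0,  2]
Characteristic polynomial: det(λI − L) = λ(λ² − 5λ + 5)(λ² − 7λ + 11).
Roots: λ = 0; (λ² − 5λ + 5) = 0 ⇒ λ = (5 ± √5)/2 ≈ 1.382, 3.618; (λ² − 7λ + 11) = 0 ⇒ λ = (7 ± √5)/2 ≈ 2.382, 4.618.
(Check: the roots sum (with multiplicity) to 12, matching trace L = Σdeg = 2·6 = 12.)
Laplacian eigenvalues: [0.0, 1.382, 2.382, 3.618, 4.618]. Algebraic connectivity (smallest non-zero eigenvalue) = 1.382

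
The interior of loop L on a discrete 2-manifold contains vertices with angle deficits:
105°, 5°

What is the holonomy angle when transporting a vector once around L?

Holonomy = total enclosed curvature = 105° + 5° = 110°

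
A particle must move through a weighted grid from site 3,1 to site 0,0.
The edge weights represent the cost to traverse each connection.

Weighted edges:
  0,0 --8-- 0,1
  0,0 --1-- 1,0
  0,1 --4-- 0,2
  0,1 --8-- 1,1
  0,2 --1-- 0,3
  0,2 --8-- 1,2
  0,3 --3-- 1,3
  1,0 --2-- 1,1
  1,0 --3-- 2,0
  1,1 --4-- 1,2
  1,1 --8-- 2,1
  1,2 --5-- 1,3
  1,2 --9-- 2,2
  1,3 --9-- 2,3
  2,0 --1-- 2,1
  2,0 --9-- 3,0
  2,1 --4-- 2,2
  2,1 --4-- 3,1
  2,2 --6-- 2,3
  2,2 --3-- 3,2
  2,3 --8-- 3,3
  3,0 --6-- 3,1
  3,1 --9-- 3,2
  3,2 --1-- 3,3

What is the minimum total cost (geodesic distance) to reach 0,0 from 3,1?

Shortest path: 3,1 → 2,1 → 2,0 → 1,0 → 0,0, total weight = 9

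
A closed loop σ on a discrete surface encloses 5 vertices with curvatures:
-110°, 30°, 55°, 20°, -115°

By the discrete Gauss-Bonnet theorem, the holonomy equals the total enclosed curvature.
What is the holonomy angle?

Holonomy = total enclosed curvature = (-110°) + 30° + 55° + 20° + (-115°) = -120°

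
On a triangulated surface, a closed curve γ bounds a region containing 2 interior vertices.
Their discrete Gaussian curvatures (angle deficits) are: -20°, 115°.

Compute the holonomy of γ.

Holonomy = total enclosed curvature = (-20°) + 115° = 95°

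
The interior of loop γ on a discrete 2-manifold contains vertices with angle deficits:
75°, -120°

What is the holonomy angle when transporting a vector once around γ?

Holonomy = total enclosed curvature = 75° + (-120°) = -45°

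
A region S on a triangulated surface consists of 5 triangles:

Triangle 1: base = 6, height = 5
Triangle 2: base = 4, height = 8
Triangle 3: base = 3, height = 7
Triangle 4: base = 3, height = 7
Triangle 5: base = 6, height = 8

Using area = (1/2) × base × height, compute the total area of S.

(1/2)×6×5 + (1/2)×4×8 + (1/2)×3×7 + (1/2)×3×7 + (1/2)×6×8 = 76.0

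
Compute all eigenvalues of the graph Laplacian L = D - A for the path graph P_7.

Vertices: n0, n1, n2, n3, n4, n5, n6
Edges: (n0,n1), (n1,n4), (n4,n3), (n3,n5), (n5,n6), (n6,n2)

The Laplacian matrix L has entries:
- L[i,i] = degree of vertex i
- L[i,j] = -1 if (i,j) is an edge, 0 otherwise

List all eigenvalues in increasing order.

The path graph P_n has Laplacian eigenvalues λ_k = 2 − 2cos(kπ/n), k = 0, 1, …, n−1. Here n = 7:
k=0: 2 − 2cos(0) = 0.0; k=1: 2 − 2cos(π/7) = 0.1981; k=2: 2 − 2cos(2π/7) = 0.753; k=3: 2 − 2cos(3π/7) = 1.555; k=4: 2 − 2cos(4π/7) = 2.445; k=5: 2 − 2cos(5π/7) = 3.247; k=6: 2 − 2cos(6π/7) = 3.8019.
Laplacian eigenvalues (increasing order): [0.0, 0.1981, 0.753, 1.555, 2.445, 3.247, 3.8019]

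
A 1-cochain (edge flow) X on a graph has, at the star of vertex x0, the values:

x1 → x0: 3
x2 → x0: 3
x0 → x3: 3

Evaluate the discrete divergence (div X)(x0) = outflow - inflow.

Divergence = sum of outgoing flows = (-3) + (-3) + 3 = -3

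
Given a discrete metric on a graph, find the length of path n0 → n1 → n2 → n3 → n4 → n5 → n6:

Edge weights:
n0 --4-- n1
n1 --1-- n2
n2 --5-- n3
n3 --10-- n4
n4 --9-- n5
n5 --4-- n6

Arc length = 4 + 1 + 5 + 10 + 9 + 4 = 33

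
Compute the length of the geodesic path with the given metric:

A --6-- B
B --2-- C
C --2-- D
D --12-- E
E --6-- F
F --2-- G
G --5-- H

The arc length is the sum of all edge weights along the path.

Arc length = 6 + 2 + 2 + 12 + 6 + 2 + 5 = 35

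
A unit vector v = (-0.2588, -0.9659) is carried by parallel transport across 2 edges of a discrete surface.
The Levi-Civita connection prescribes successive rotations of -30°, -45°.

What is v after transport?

Total rotation: (-30°) + (-45°) = -75°. Final vector: (-1, 0)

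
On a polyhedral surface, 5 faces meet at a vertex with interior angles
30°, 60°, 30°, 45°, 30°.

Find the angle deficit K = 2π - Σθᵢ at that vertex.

Sum of angles = 195°. K = 360° - 195° = 165°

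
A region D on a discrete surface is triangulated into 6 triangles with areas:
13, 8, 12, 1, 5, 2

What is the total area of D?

13 + 8 + 12 + 1 + 5 + 2 = 41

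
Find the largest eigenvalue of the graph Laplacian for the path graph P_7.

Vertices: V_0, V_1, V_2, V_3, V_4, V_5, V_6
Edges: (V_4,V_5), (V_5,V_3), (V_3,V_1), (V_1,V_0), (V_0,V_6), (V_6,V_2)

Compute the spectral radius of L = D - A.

The path graph P_n has Laplacian eigenvalues λ_k = 2 − 2cos(kπ/n), k = 0, 1, …, n−1. Here n = 7:
k=0: 2 − 2cos(0) = 0.0; k=1: 2 − 2cos(π/7) = 0.1981; k=2: 2 − 2cos(2π/7) = 0.753; k=3: 2 − 2cos(3π/7) = 1.555; k=4: 2 − 2cos(4π/7) = 2.445; k=5: 2 − 2cos(5π/7) = 3.247; k=6: 2 − 2cos(6π/7) = 3.8019.
Laplacian eigenvalues: [0.0, 0.1981, 0.753, 1.555, 2.445, 3.247, 3.8019]. Largest eigenvalue (spectral radius) = 3.8019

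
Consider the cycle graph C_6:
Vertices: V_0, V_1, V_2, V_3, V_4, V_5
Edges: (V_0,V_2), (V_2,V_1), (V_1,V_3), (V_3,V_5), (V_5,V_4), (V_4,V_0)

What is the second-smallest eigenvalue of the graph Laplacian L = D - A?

The cycle graph C_n has Laplacian eigenvalues λ_k = 2 − 2cos(2πk/n), k = 0, 1, …, n−1. Here n = 6:
k=0: 2 − 2cos(0) = 0.0; k=1: 2 − 2cos(π/3) = 1.0; k=2: 2 − 2cos(2π/3) = 3.0; k=3: 2 − 2cos(π) = 4.0; k=4: 2 − 2cos(4π/3) = 3.0; k=5: 2 − 2cos(5π/3) = 1.0.
Laplacian eigenvalues: [0.0, 1.0, 1.0, 3.0, 3.0, 4.0]. Algebraic connectivity (smallest non-zero eigenvalue) = 1.0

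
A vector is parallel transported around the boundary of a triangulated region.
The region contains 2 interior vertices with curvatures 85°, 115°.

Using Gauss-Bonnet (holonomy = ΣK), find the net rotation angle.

Holonomy = total enclosed curvature = 85° + 115° = 200°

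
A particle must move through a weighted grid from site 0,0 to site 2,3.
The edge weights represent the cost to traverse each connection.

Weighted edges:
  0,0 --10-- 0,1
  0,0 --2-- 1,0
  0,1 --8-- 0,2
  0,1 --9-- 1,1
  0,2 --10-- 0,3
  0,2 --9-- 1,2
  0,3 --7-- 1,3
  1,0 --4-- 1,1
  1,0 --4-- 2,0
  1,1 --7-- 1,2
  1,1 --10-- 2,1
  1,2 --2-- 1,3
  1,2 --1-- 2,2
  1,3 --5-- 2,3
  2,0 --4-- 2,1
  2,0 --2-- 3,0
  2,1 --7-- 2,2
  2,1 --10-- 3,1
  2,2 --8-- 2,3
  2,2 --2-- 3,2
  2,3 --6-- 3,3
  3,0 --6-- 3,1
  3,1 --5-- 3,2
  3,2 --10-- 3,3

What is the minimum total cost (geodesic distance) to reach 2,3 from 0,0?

Shortest path: 0,0 → 1,0 → 1,1 → 1,2 → 1,3 → 2,3, total weight = 20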